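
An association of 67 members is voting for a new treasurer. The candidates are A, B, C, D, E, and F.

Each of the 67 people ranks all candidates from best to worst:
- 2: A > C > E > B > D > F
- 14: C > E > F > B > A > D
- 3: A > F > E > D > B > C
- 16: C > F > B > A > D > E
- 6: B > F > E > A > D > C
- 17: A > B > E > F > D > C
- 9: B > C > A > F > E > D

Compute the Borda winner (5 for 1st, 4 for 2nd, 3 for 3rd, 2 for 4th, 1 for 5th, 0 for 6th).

B

A: 2×5 + 14×1 + 3×5 + 16×2 + 6×2 + 17×5 + 9×3 = 195
B: 2×2 + 14×2 + 3×1 + 16×3 + 6×5 + 17×4 + 9×5 = 226
C: 2×4 + 14×5 + 3×0 + 16×5 + 6×0 + 17×0 + 9×4 = 194
D: 2×1 + 14×0 + 3×2 + 16×1 + 6×1 + 17×1 + 9×0 = 47
E: 2×3 + 14×4 + 3×3 + 16×0 + 6×3 + 17×3 + 9×1 = 149
F: 2×0 + 14×3 + 3×4 + 16×4 + 6×4 + 17×2 + 9×2 = 194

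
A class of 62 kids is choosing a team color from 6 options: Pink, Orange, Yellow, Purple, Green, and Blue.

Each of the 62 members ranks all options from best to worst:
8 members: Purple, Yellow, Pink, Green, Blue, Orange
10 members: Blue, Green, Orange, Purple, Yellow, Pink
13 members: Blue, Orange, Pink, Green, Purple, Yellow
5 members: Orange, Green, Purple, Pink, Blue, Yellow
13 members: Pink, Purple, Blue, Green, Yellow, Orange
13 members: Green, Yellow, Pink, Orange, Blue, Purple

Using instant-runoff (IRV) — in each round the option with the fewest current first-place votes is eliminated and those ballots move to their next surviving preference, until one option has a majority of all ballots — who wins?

Pink

Round 1: Pink 13, Orange 5, Yellow 0, Purple 8, Green 13, Blue 23. Yellow eliminated.
Round 2: Pink 13, Orange 5, Purple 8, Green 13, Blue 23. Orange eliminated.
Round 3: Pink 13, Purple 8, Green 18, Blue 23. Purple eliminated.
Round 4: Pink 21, Green 18, Blue 23. Green eliminated.
Round 5: Pink 39, Blue 23. Pink has a majority (≥32).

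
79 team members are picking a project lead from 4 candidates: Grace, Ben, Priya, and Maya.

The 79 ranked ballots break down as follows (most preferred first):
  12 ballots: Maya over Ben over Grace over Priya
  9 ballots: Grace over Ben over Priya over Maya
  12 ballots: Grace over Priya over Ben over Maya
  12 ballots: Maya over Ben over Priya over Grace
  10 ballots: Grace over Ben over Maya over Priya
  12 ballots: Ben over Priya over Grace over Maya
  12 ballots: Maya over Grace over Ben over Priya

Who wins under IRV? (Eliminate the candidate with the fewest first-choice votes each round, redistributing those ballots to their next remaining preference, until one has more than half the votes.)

Round 1: Grace 31, Ben 12, Priya 0, Maya 36. Priya eliminated.
Round 2: Grace 31, Ben 12, Maya 36. Ben eliminated.
Round 3: Grace 43, Maya 36. Grace has a majority (≥40).

Grace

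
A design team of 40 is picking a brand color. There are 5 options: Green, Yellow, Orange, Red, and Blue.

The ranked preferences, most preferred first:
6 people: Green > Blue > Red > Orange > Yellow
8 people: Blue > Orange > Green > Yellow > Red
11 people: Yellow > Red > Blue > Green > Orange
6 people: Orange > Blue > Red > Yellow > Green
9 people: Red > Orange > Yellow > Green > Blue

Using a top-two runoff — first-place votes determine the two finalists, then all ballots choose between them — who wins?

Round 1 first-place votes: Green 6, Yellow 11, Orange 6, Red 9, Blue 8. Yellow and Red advance.
Runoff: Yellow is ranked above Red on 19 ballots, Red above Yellow on 21.

Red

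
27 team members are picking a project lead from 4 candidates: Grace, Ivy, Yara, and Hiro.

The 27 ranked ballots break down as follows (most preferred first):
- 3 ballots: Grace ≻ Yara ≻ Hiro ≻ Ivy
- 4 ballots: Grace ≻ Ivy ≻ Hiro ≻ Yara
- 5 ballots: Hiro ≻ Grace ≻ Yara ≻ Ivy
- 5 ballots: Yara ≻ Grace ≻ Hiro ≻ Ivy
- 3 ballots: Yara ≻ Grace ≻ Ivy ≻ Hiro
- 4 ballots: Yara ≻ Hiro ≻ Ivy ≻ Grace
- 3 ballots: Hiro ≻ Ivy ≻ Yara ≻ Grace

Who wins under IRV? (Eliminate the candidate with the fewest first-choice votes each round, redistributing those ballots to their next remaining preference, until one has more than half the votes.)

Yara

Round 1: Grace 7, Ivy 0, Yara 12, Hiro 8. Ivy eliminated.
Round 2: Grace 7, Yara 12, Hiro 8. Grace eliminated.
Round 3: Yara 15, Hiro 12. Yara has a majority (≥14).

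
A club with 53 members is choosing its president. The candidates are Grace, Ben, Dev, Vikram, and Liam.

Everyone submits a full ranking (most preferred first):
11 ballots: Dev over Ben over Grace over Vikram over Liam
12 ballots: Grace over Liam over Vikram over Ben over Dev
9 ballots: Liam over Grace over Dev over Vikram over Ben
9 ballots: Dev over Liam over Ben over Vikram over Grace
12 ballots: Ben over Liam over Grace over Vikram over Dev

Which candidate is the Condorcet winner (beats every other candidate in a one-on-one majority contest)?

Liam vs Grace: 30–23
Liam vs Ben: 30–23
Liam vs Dev: 33–20
Liam vs Vikram: 42–11
Liam beats every other candidate.

Liam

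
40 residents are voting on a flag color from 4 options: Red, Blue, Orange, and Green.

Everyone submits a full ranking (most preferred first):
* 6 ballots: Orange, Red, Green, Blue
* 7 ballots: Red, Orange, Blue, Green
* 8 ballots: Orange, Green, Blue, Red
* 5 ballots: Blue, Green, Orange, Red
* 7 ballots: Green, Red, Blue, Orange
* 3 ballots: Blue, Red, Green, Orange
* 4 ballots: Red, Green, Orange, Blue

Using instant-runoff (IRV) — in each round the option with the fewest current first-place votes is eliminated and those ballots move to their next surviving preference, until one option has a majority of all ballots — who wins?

Round 1: Red 11, Blue 8, Orange 14, Green 7. Green eliminated.
Round 2: Red 18, Blue 8, Orange 14. Blue eliminated.
Round 3: Red 21, Orange 19. Red has a majority (≥21).

Red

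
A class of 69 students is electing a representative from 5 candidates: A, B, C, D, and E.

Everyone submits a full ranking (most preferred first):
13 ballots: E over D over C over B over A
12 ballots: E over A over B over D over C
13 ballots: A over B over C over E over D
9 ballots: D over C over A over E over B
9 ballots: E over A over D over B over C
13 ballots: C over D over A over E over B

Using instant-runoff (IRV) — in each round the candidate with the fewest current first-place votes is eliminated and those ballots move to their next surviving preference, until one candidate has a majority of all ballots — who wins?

C

Round 1: A 13, B 0, C 13, D 9, E 34. B eliminated.
Round 2: A 13, C 13, D 9, E 34. D eliminated.
Round 3: A 13, C 22, E 34. A eliminated.
Round 4: C 35, E 34. C has a majority (≥35).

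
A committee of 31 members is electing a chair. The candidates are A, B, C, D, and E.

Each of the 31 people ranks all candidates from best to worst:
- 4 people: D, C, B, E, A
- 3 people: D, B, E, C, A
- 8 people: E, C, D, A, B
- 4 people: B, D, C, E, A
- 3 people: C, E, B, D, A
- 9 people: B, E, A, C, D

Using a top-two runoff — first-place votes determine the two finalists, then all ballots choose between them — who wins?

Round 1 first-place votes: A 0, B 13, C 3, D 7, E 8. B and E advance.
Runoff: B is ranked above E on 20 ballots, E above B on 11.

B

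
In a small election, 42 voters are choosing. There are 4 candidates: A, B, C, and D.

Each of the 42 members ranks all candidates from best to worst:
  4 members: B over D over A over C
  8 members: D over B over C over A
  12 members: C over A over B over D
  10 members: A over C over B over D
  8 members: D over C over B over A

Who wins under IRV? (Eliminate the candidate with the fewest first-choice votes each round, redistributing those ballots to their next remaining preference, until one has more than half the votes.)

Round 1: A 10, B 4, C 12, D 16. B eliminated.
Round 2: A 10, C 12, D 20. A eliminated.
Round 3: C 22, D 20. C has a majority (≥22).

C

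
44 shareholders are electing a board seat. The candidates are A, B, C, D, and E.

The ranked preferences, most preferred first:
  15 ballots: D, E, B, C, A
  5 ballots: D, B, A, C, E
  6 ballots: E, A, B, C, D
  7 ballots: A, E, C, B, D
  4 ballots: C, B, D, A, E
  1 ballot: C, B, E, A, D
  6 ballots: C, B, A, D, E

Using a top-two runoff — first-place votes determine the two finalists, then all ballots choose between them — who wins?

C

Round 1 first-place votes: A 7, B 0, C 11, D 20, E 6. D and C advance.
Runoff: D is ranked above C on 20 ballots, C above D on 24.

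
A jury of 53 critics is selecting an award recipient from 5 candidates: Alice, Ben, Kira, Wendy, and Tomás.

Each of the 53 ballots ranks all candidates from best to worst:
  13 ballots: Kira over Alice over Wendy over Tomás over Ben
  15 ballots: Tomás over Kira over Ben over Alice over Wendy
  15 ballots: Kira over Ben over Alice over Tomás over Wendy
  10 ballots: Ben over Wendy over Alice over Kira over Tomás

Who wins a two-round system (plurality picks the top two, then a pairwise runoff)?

Round 1 first-place votes: Alice 0, Ben 10, Kira 28, Wendy 0, Tomás 15. Kira and Tomás advance.
Runoff: Kira is ranked above Tomás on 38 ballots, Tomás above Kira on 15.

Kira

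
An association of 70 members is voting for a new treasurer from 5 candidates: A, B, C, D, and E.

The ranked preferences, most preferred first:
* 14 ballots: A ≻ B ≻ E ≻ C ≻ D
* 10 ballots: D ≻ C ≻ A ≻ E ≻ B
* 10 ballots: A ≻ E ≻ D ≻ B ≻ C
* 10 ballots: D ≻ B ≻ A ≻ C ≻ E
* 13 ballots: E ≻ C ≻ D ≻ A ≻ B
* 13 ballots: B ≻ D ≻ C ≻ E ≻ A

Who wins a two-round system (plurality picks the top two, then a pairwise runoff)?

D

Round 1 first-place votes: A 24, B 13, C 0, D 20, E 13. A and D advance.
Runoff: A is ranked above D on 24 ballots, D above A on 46.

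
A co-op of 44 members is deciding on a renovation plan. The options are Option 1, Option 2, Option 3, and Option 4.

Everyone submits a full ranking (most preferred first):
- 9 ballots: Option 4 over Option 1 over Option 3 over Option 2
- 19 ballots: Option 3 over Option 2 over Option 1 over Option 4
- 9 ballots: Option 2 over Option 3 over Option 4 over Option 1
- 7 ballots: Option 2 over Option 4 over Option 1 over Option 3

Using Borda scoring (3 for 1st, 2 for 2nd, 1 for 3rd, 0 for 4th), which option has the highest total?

Option 1: 9×2 + 19×1 + 9×0 + 7×1 = 44
Option 2: 9×0 + 19×2 + 9×3 + 7×3 = 86
Option 3: 9×1 + 19×3 + 9×2 + 7×0 = 84
Option 4: 9×3 + 19×0 + 9×1 + 7×2 = 50

Option 2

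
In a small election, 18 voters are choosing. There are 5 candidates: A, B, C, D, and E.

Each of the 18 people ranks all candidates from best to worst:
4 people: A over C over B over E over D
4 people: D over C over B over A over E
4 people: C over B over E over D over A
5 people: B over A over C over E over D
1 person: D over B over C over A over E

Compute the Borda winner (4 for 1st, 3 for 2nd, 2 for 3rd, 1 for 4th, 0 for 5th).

A: 4×4 + 4×1 + 4×0 + 5×3 + 1×1 = 36
B: 4×2 + 4×2 + 4×3 + 5×4 + 1×3 = 51
C: 4×3 + 4×3 + 4×4 + 5×2 + 1×2 = 52
D: 4×0 + 4×4 + 4×1 + 5×0 + 1×4 = 24
E: 4×1 + 4×0 + 4×2 + 5×1 + 1×0 = 17

C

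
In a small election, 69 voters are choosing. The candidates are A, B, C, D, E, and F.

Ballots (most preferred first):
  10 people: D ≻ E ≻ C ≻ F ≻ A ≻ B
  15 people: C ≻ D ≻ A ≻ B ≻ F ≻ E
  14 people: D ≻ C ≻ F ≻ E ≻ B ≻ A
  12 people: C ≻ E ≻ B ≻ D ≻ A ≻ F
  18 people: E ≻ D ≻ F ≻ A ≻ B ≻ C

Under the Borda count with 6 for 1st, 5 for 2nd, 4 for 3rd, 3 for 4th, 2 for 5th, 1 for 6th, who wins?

A: 10×2 + 15×4 + 14×1 + 12×2 + 18×3 = 172
B: 10×1 + 15×3 + 14×2 + 12×4 + 18×2 = 167
C: 10×4 + 15×6 + 14×5 + 12×6 + 18×1 = 290
D: 10×6 + 15×5 + 14×6 + 12×3 + 18×5 = 345
E: 10×5 + 15×1 + 14×3 + 12×5 + 18×6 = 275
F: 10×3 + 15×2 + 14×4 + 12×1 + 18×4 = 200

D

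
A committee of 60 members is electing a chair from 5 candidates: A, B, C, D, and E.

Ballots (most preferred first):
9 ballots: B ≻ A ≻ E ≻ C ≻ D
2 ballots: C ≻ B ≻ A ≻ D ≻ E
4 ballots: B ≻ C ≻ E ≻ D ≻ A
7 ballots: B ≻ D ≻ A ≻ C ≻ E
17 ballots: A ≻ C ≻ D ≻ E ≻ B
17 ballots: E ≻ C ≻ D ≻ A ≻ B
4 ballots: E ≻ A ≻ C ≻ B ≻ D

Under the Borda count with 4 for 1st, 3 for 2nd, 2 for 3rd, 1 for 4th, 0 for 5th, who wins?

C

A: 9×3 + 2×2 + 4×0 + 7×2 + 17×4 + 17×1 + 4×3 = 142
B: 9×4 + 2×3 + 4×4 + 7×4 + 17×0 + 17×0 + 4×1 = 90
C: 9×1 + 2×4 + 4×3 + 7×1 + 17×3 + 17×3 + 4×2 = 146
D: 9×0 + 2×1 + 4×1 + 7×3 + 17×2 + 17×2 + 4×0 = 95
E: 9×2 + 2×0 + 4×2 + 7×0 + 17×1 + 17×4 + 4×4 = 127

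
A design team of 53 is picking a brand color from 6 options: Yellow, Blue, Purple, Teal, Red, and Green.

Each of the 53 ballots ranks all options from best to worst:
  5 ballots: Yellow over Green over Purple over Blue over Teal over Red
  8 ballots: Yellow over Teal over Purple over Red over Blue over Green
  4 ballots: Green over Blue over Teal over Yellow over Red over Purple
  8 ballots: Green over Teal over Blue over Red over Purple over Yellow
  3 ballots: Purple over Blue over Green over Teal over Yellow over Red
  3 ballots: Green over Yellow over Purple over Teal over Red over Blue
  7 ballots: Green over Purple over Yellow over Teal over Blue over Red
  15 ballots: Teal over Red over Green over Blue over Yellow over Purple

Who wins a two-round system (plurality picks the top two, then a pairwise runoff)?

Green

Round 1 first-place votes: Yellow 13, Blue 0, Purple 3, Teal 15, Red 0, Green 22. Green and Teal advance.
Runoff: Green is ranked above Teal on 30 ballots, Teal above Green on 23.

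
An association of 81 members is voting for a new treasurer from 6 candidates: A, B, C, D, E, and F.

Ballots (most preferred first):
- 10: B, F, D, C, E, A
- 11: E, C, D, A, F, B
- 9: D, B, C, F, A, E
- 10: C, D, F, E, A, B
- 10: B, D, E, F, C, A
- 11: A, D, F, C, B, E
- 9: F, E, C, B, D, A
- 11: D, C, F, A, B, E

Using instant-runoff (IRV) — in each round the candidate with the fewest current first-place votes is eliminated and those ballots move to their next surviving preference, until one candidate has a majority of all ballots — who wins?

D

Round 1: A 11, B 20, C 10, D 20, E 11, F 9. F eliminated.
Round 2: A 11, B 20, C 10, D 20, E 20. C eliminated.
Round 3: A 11, B 20, D 30, E 20. A eliminated.
Round 4: B 20, D 41, E 20. D has a majority (≥41).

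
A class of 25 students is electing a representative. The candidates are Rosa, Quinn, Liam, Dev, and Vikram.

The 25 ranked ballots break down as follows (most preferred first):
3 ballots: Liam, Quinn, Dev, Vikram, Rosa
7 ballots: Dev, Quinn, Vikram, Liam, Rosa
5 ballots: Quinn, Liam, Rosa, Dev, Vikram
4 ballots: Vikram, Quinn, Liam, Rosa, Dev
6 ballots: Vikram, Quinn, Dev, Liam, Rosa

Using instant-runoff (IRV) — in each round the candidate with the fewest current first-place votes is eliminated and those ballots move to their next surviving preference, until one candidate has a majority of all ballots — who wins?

Quinn

Round 1: Rosa 0, Quinn 5, Liam 3, Dev 7, Vikram 10. Rosa eliminated.
Round 2: Quinn 5, Liam 3, Dev 7, Vikram 10. Liam eliminated.
Round 3: Quinn 8, Dev 7, Vikram 10. Dev eliminated.
Round 4: Quinn 15, Vikram 10. Quinn has a majority (≥13).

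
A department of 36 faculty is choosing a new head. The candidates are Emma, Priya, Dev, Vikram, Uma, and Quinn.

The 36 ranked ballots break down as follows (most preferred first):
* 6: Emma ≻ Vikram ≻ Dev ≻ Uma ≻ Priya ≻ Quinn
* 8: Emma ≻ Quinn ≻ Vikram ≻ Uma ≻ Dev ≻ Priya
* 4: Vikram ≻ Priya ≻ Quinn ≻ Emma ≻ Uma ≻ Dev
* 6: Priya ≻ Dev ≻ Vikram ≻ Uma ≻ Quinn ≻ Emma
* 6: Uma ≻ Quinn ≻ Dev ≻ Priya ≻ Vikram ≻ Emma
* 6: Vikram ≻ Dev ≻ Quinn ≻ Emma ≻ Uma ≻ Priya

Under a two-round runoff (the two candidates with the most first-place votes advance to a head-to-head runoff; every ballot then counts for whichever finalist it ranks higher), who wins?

Vikram

Round 1 first-place votes: Emma 14, Priya 6, Dev 0, Vikram 10, Uma 6, Quinn 0. Emma and Vikram advance.
Runoff: Emma is ranked above Vikram on 14 ballots, Vikram above Emma on 22.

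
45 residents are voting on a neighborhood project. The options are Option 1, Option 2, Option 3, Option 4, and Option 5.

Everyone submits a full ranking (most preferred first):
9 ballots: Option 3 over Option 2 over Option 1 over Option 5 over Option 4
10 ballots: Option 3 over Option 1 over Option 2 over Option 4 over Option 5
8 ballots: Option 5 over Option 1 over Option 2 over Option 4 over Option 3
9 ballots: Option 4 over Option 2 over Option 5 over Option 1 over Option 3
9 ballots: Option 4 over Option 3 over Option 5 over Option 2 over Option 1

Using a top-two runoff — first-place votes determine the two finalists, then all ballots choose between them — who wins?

Round 1 first-place votes: Option 1 0, Option 2 0, Option 3 19, Option 4 18, Option 5 8. Option 3 and Option 4 advance.
Runoff: Option 3 is ranked above Option 4 on 19 ballots, Option 4 above Option 3 on 26.

Option 4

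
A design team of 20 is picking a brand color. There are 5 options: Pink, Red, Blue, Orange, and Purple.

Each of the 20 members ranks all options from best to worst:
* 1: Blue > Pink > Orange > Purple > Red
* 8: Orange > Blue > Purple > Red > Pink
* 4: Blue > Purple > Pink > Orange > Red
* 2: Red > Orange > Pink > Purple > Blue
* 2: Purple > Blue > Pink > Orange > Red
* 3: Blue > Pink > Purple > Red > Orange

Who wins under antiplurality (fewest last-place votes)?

Purple

Last-place votes: Pink 8, Red 7, Blue 2, Orange 3, Purple 0.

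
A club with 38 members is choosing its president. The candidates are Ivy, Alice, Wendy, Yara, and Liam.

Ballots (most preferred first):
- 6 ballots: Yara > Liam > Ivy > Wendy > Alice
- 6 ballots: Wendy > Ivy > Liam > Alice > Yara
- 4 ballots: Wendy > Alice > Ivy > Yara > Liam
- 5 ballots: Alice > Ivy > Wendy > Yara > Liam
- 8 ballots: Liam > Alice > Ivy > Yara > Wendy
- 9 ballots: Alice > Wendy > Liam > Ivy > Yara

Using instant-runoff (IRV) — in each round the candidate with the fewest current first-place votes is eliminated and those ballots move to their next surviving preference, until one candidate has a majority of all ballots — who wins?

Liam

Round 1: Ivy 0, Alice 14, Wendy 10, Yara 6, Liam 8. Ivy eliminated.
Round 2: Alice 14, Wendy 10, Yara 6, Liam 8. Yara eliminated.
Round 3: Alice 14, Wendy 10, Liam 14. Wendy eliminated.
Round 4: Alice 18, Liam 20. Liam has a majority (≥20).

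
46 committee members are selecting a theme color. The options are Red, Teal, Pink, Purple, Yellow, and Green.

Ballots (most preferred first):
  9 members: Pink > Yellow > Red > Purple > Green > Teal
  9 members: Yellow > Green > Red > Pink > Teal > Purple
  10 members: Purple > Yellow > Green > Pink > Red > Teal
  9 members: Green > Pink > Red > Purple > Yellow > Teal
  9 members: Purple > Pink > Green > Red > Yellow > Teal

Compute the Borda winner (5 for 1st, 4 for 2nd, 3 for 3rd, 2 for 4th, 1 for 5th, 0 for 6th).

Red: 9×3 + 9×3 + 10×1 + 9×3 + 9×2 = 109
Teal: 9×0 + 9×1 + 10×0 + 9×0 + 9×0 = 9
Pink: 9×5 + 9×2 + 10×2 + 9×4 + 9×4 = 155
Purple: 9×2 + 9×0 + 10×5 + 9×2 + 9×5 = 131
Yellow: 9×4 + 9×5 + 10×4 + 9×1 + 9×1 = 139
Green: 9×1 + 9×4 + 10×3 + 9×5 + 9×3 = 147

Pink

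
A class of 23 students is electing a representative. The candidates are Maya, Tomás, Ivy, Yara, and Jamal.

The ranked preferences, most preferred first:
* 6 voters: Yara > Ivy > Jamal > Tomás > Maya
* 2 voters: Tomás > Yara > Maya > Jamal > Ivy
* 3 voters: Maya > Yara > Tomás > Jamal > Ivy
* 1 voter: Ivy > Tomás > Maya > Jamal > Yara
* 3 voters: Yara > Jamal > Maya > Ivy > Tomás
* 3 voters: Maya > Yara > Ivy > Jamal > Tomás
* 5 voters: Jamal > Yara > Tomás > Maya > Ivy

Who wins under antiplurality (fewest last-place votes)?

Last-place votes: Maya 6, Tomás 6, Ivy 10, Yara 1, Jamal 0.

Jamal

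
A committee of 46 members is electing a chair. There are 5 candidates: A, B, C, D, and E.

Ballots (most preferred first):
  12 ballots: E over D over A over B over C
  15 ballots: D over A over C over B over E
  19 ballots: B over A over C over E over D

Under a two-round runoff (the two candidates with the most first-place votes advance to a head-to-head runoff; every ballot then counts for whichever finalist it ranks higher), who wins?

Round 1 first-place votes: A 0, B 19, C 0, D 15, E 12. B and D advance.
Runoff: B is ranked above D on 19 ballots, D above B on 27.

D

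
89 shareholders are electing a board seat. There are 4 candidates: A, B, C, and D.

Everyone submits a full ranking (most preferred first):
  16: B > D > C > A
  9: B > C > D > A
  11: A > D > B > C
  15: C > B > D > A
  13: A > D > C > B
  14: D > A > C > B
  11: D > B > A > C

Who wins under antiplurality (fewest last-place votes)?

Last-place votes: A 40, B 27, C 22, D 0.

D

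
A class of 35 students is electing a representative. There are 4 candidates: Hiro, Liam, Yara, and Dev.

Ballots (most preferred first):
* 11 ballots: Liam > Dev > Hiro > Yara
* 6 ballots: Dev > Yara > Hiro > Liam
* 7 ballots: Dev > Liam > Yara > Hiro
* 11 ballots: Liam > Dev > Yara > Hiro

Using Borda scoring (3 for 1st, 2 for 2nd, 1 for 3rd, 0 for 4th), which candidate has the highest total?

Hiro: 11×1 + 6×1 + 7×0 + 11×0 = 17
Liam: 11×3 + 6×0 + 7×2 + 11×3 = 80
Yara: 11×0 + 6×2 + 7×1 + 11×1 = 30
Dev: 11×2 + 6×3 + 7×3 + 11×2 = 83

Dev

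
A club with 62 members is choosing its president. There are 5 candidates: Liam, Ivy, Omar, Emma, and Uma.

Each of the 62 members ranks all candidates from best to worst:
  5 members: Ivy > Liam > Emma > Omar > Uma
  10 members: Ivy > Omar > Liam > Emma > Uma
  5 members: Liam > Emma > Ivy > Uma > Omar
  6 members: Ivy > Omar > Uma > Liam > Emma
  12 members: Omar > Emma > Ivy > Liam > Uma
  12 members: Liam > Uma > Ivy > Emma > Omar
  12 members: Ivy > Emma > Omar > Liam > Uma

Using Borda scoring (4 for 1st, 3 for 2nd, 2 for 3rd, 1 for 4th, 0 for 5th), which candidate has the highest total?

Ivy

Liam: 5×3 + 10×2 + 5×4 + 6×1 + 12×1 + 12×4 + 12×1 = 133
Ivy: 5×4 + 10×4 + 5×2 + 6×4 + 12×2 + 12×2 + 12×4 = 190
Omar: 5×1 + 10×3 + 5×0 + 6×3 + 12×4 + 12×0 + 12×2 = 125
Emma: 5×2 + 10×1 + 5×3 + 6×0 + 12×3 + 12×1 + 12×3 = 119
Uma: 5×0 + 10×0 + 5×1 + 6×2 + 12×0 + 12×3 + 12×0 = 53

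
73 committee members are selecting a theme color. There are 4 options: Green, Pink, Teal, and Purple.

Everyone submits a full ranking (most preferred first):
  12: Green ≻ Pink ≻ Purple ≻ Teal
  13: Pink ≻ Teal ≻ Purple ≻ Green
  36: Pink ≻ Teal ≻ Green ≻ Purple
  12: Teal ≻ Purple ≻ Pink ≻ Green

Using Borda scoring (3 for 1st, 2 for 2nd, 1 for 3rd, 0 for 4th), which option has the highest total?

Green: 12×3 + 13×0 + 36×1 + 12×0 = 72
Pink: 12×2 + 13×3 + 36×3 + 12×1 = 183
Teal: 12×0 + 13×2 + 36×2 + 12×3 = 134
Purple: 12×1 + 13×1 + 36×0 + 12×2 = 49

Pink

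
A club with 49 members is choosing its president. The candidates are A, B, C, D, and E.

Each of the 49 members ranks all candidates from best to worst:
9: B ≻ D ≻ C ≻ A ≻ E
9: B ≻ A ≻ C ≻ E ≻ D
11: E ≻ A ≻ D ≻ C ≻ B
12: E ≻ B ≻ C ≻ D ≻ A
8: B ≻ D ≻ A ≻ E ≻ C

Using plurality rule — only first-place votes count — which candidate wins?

B

First-place votes: A 0, B 26, C 0, D 0, E 23.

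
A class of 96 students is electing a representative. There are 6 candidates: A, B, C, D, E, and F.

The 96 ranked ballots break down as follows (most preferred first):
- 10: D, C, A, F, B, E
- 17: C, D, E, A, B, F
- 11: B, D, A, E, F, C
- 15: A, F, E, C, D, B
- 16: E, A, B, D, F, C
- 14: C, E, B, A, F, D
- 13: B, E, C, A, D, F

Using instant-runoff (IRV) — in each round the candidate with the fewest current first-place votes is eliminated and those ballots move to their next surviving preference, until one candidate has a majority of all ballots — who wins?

Round 1: A 15, B 24, C 31, D 10, E 16, F 0. F eliminated.
Round 2: A 15, B 24, C 31, D 10, E 16. D eliminated.
Round 3: A 15, B 24, C 41, E 16. A eliminated.
Round 4: B 24, C 41, E 31. B eliminated.
Round 5: C 41, E 55. E has a majority (≥49).

E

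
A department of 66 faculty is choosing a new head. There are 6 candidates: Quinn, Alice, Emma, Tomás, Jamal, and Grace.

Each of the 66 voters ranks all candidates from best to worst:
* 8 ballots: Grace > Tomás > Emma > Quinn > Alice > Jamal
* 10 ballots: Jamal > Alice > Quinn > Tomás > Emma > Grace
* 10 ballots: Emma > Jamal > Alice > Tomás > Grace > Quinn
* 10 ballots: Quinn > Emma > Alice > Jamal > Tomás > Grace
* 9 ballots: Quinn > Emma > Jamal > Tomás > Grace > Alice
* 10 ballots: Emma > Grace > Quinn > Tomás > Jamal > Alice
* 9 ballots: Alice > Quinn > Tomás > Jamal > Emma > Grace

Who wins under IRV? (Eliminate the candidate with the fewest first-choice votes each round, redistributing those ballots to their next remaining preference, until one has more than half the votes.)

Round 1: Quinn 19, Alice 9, Emma 20, Tomás 0, Jamal 10, Grace 8. Tomás eliminated.
Round 2: Quinn 19, Alice 9, Emma 20, Jamal 10, Grace 8. Grace eliminated.
Round 3: Quinn 19, Alice 9, Emma 28, Jamal 10. Alice eliminated.
Round 4: Quinn 28, Emma 28, Jamal 10. Jamal eliminated.
Round 5: Quinn 38, Emma 28. Quinn has a majority (≥34).

Quinn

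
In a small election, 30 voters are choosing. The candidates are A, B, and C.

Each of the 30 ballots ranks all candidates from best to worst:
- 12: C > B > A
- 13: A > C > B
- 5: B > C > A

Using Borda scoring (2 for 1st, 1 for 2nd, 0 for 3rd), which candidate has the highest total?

A: 12×0 + 13×2 + 5×0 = 26
B: 12×1 + 13×0 + 5×2 = 22
C: 12×2 + 13×1 + 5×1 = 42

C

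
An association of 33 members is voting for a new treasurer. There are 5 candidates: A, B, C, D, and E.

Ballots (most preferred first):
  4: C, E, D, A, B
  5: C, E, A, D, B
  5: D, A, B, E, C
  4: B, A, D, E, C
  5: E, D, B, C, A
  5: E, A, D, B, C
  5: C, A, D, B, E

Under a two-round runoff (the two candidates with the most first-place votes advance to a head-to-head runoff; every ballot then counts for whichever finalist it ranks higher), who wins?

E

Round 1 first-place votes: A 0, B 4, C 14, D 5, E 10. C and E advance.
Runoff: C is ranked above E on 14 ballots, E above C on 19.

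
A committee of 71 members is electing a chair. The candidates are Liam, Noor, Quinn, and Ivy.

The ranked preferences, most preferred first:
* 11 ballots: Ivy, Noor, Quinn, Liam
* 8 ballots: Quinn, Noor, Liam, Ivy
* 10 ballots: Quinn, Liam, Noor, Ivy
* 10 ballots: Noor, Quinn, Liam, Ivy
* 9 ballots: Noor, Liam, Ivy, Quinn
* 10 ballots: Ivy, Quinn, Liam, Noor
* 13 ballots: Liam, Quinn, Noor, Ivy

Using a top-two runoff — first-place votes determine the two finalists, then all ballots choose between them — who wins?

Round 1 first-place votes: Liam 13, Noor 19, Quinn 18, Ivy 21. Ivy and Noor advance.
Runoff: Ivy is ranked above Noor on 21 ballots, Noor above Ivy on 50.

Noor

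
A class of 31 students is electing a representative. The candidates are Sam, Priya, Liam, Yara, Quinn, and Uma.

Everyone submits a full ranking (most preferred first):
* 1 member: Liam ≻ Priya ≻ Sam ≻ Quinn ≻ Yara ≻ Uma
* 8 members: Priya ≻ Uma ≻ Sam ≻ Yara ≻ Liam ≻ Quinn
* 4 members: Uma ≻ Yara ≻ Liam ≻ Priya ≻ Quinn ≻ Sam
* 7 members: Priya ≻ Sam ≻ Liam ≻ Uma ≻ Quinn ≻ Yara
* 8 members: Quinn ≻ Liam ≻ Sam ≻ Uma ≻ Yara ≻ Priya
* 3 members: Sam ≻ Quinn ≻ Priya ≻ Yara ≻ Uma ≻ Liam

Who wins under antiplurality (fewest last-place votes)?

Uma

Last-place votes: Sam 4, Priya 8, Liam 3, Yara 7, Quinn 8, Uma 1.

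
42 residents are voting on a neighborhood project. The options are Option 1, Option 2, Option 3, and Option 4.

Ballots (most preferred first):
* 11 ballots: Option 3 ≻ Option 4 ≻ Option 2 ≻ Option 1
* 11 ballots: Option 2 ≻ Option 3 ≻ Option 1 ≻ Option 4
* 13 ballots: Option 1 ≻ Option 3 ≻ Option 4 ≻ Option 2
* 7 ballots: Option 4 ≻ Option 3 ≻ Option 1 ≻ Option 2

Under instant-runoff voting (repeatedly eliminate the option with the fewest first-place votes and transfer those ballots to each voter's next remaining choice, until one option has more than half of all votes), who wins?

Option 3

Round 1: Option 1 13, Option 2 11, Option 3 11, Option 4 7. Option 4 eliminated.
Round 2: Option 1 13, Option 2 11, Option 3 18. Option 2 eliminated.
Round 3: Option 1 13, Option 3 29. Option 3 has a majority (≥22).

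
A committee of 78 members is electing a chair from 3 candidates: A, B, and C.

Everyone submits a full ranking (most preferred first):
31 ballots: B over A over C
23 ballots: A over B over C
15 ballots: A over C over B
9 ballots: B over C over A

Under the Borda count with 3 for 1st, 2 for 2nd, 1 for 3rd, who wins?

A: 31×2 + 23×3 + 15×3 + 9×1 = 185
B: 31×3 + 23×2 + 15×1 + 9×3 = 181
C: 31×1 + 23×1 + 15×2 + 9×2 = 102

A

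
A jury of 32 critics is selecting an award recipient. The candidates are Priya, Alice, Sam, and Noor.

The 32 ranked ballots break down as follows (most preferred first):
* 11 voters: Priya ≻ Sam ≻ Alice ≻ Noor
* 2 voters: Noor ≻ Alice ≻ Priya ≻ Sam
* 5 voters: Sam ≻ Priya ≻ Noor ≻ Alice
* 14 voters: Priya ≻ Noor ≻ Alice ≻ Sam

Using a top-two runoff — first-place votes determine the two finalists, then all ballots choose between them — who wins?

Round 1 first-place votes: Priya 25, Alice 0, Sam 5, Noor 2. Priya and Sam advance.
Runoff: Priya is ranked above Sam on 27 ballots, Sam above Priya on 5.

Priya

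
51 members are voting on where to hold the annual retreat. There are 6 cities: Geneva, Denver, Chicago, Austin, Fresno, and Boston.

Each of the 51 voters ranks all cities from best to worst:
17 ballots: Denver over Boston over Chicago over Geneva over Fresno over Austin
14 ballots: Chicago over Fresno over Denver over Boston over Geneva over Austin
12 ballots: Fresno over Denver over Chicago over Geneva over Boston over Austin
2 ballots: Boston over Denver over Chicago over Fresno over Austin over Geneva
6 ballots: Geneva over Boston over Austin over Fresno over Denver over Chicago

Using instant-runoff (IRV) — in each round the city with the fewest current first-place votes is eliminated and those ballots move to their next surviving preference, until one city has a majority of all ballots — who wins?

Fresno

Round 1: Geneva 6, Denver 17, Chicago 14, Austin 0, Fresno 12, Boston 2. Austin eliminated.
Round 2: Geneva 6, Denver 17, Chicago 14, Fresno 12, Boston 2. Boston eliminated.
Round 3: Geneva 6, Denver 19, Chicago 14, Fresno 12. Geneva eliminated.
Round 4: Denver 19, Chicago 14, Fresno 18. Chicago eliminated.
Round 5: Denver 19, Fresno 32. Fresno has a majority (≥26).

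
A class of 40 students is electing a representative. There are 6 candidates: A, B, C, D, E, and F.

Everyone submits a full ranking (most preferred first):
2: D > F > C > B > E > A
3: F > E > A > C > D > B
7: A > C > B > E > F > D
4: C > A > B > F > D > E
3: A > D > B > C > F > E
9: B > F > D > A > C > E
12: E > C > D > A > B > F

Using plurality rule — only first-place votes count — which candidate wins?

E

First-place votes: A 10, B 9, C 4, D 2, E 12, F 3.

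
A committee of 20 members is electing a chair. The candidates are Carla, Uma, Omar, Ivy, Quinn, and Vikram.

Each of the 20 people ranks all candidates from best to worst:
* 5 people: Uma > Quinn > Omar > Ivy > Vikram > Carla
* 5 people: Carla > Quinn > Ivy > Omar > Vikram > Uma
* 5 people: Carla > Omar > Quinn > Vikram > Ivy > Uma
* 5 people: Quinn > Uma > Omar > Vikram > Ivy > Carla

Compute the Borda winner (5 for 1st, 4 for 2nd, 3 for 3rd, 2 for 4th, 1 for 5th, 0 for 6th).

Carla: 5×0 + 5×5 + 5×5 + 5×0 = 50
Uma: 5×5 + 5×0 + 5×0 + 5×4 = 45
Omar: 5×3 + 5×2 + 5×4 + 5×3 = 60
Ivy: 5×2 + 5×3 + 5×1 + 5×1 = 35
Quinn: 5×4 + 5×4 + 5×3 + 5×5 = 80
Vikram: 5×1 + 5×1 + 5×2 + 5×2 = 30

Quinn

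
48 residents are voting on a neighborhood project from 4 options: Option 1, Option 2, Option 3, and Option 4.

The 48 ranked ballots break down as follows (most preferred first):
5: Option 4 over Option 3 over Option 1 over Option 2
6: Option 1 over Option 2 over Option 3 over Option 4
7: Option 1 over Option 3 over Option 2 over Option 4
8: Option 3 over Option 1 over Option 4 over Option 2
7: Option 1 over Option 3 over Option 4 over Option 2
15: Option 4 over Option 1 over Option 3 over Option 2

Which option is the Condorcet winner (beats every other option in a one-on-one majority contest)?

Option 1

Option 1 vs Option 2: 48–0
Option 1 vs Option 3: 35–13
Option 1 vs Option 4: 28–20
Option 1 beats every other option.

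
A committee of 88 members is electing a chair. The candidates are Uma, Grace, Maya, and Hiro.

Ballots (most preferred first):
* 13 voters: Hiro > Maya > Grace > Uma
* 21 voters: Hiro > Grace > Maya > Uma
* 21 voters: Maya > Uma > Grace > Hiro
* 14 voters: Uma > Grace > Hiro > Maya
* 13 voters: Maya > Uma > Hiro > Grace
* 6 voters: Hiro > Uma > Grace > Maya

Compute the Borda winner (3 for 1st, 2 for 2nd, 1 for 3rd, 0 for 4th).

Uma: 13×0 + 21×0 + 21×2 + 14×3 + 13×2 + 6×2 = 122
Grace: 13×1 + 21×2 + 21×1 + 14×2 + 13×0 + 6×1 = 110
Maya: 13×2 + 21×1 + 21×3 + 14×0 + 13×3 + 6×0 = 149
Hiro: 13×3 + 21×3 + 21×0 + 14×1 + 13×1 + 6×3 = 147

Maya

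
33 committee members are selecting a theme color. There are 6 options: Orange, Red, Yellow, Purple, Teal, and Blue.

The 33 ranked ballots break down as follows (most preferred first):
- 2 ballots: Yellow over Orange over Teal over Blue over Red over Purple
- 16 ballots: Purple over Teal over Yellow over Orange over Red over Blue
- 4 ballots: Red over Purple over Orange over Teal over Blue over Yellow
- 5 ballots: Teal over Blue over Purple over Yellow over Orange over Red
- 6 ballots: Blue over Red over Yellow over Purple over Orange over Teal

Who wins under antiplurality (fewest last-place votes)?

Orange

Last-place votes: Orange 0, Red 5, Yellow 4, Purple 2, Teal 6, Blue 16.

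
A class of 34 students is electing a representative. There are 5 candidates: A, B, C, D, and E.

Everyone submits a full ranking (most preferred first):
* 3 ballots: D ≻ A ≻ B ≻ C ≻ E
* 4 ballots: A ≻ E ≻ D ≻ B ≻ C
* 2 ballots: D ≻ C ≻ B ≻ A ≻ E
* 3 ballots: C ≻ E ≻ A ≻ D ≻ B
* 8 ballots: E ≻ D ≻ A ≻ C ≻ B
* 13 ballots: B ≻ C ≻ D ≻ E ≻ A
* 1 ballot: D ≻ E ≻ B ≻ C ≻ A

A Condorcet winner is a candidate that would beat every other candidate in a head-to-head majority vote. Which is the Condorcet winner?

D

D vs A: 27–7
D vs B: 21–13
D vs C: 18–16
D vs E: 19–15
D beats every other candidate.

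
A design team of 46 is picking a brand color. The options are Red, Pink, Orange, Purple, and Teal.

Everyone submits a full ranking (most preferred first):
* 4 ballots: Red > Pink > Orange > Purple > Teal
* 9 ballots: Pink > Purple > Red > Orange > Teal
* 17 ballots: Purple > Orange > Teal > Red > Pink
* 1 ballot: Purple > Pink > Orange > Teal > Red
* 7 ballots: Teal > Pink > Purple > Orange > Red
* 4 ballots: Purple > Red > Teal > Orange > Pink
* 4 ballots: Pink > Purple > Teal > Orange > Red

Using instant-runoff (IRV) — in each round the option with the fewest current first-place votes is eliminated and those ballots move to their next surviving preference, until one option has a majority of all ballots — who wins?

Pink

Round 1: Red 4, Pink 13, Orange 0, Purple 22, Teal 7. Orange eliminated.
Round 2: Red 4, Pink 13, Purple 22, Teal 7. Red eliminated.
Round 3: Pink 17, Purple 22, Teal 7. Teal eliminated.
Round 4: Pink 24, Purple 22. Pink has a majority (≥24).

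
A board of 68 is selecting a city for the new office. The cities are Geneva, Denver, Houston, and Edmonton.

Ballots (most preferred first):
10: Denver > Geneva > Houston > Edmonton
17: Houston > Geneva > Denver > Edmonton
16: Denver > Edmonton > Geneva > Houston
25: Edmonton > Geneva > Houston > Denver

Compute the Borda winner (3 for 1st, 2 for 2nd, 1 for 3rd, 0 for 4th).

Geneva: 10×2 + 17×2 + 16×1 + 25×2 = 120
Denver: 10×3 + 17×1 + 16×3 + 25×0 = 95
Houston: 10×1 + 17×3 + 16×0 + 25×1 = 86
Edmonton: 10×0 + 17×0 + 16×2 + 25×3 = 107

Geneva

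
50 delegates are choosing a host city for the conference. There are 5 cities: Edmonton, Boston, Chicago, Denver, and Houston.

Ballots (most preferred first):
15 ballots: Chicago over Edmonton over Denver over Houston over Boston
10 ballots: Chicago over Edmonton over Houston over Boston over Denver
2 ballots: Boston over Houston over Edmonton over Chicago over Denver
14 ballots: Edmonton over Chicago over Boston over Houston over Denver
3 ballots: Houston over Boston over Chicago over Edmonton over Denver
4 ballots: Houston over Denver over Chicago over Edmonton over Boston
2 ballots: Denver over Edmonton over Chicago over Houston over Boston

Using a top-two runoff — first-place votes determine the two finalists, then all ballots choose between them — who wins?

Round 1 first-place votes: Edmonton 14, Boston 2, Chicago 25, Denver 2, Houston 7. Chicago and Edmonton advance.
Runoff: Chicago is ranked above Edmonton on 32 ballots, Edmonton above Chicago on 18.

Chicago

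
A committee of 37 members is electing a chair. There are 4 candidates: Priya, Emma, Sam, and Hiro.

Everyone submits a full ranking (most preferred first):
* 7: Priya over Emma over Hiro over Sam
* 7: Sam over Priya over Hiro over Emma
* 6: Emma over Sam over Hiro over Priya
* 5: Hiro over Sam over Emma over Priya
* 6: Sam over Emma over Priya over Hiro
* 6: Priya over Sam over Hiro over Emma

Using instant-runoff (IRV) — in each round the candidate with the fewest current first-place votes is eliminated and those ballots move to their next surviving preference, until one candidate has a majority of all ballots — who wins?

Round 1: Priya 13, Emma 6, Sam 13, Hiro 5. Hiro eliminated.
Round 2: Priya 13, Emma 6, Sam 18. Emma eliminated.
Round 3: Priya 13, Sam 24. Sam has a majority (≥19).

Sam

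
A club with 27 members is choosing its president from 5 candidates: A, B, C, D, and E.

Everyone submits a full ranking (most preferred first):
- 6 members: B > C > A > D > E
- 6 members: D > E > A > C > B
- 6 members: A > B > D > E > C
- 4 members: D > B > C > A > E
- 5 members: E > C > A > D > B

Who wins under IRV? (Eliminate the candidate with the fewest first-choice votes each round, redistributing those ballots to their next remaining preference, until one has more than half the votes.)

A

Round 1: A 6, B 6, C 0, D 10, E 5. C eliminated.
Round 2: A 6, B 6, D 10, E 5. E eliminated.
Round 3: A 11, B 6, D 10. B eliminated.
Round 4: A 17, D 10. A has a majority (≥14).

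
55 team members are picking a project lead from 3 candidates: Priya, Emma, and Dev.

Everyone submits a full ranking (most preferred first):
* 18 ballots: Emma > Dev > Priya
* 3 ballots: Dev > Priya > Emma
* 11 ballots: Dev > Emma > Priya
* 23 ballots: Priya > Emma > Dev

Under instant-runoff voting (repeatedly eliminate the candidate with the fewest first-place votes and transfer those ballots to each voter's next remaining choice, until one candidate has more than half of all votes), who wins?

Emma

Round 1: Priya 23, Emma 18, Dev 14. Dev eliminated.
Round 2: Priya 26, Emma 29. Emma has a majority (≥28).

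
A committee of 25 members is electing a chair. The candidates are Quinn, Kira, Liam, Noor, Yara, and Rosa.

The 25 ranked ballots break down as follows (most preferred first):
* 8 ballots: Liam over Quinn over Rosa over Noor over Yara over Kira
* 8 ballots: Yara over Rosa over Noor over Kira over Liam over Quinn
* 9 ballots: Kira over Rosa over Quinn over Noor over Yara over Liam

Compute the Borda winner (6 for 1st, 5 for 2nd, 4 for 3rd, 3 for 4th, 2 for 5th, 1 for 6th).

Rosa

Quinn: 8×5 + 8×1 + 9×4 = 84
Kira: 8×1 + 8×3 + 9×6 = 86
Liam: 8×6 + 8×2 + 9×1 = 73
Noor: 8×3 + 8×4 + 9×3 = 83
Yara: 8×2 + 8×6 + 9×2 = 82
Rosa: 8×4 + 8×5 + 9×5 = 117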